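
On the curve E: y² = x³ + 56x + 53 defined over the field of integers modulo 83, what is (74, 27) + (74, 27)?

tangent at (74, 27): λ = (3·74² + 56)/(2·27) ≡ 50/54. 54⁻¹ ≡ 20 (mod 83), so λ ≡ 50·20 ≡ 4.
  x = λ² - 74 - 74 = 16 - 148 ≡ 34; y = λ·(74 - 34) - 27 ≡ 50. → (34, 50)

(34, 50)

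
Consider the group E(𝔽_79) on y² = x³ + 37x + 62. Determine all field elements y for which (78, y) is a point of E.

x³ + 37x + 62 = 477500 ≡ 24 (mod 79).
24 is a non-residue mod 79; no y exists.

none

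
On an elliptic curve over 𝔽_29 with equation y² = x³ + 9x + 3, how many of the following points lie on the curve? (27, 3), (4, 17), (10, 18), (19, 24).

0

(27, 3): 3² ≡ 9, rhs ≡ 6 → off.
(4, 17): 17² ≡ 28, rhs ≡ 16 → off.
(10, 18): 18² ≡ 5, rhs ≡ 20 → off.
(19, 24): 24² ≡ 25, rhs ≡ 15 → off.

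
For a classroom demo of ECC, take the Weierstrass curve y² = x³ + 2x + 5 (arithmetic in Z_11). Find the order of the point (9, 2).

2P: tangent at (9, 2): λ = (3·9² + 2)/(2·2) ≡ 3/4. 4⁻¹ ≡ 3 (mod 11), so λ ≡ 3·3 ≡ 9.
  x = λ² - 9 - 9 = 81 - 18 ≡ 8; y = λ·(9 - 8) - 2 ≡ 7. → (8, 7)
3P: (8, 7) + (9, 2). λ = (2 - 7)/(9 - 8) ≡ 6/1 mod 11. 1⁻¹ ≡ 1 (mod 11), so λ ≡ 6.
  x = λ² - 8 - 9 = 36 - 17 ≡ 8; y = λ·(8 - 8) - 7 ≡ 4. → (8, 4)
4P: (8, 4) + (9, 2). λ = (2 - 4)/(9 - 8) ≡ 9/1 mod 11. 1⁻¹ ≡ 1 (mod 11), so λ ≡ 9.
  x = λ² - 8 - 9 = 81 - 17 ≡ 9; y = λ·(8 - 9) - 4 ≡ 9. → (9, 9)
5P: (9, 9) + (9, 2): same x and y₁ ≡ -y₂, so the sum is O.
5P = O, so the order is 5.

5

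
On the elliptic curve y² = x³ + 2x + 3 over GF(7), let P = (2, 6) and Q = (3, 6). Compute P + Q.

(2, 1)

(2, 6) + (3, 6). λ = (6 - 6)/(3 - 2) ≡ 0/1 mod 7. 1⁻¹ ≡ 1 (mod 7), so λ ≡ 0.
  x = λ² - 2 - 3 = 0 - 5 ≡ 2; y = λ·(2 - 2) - 6 ≡ 1. → (2, 1)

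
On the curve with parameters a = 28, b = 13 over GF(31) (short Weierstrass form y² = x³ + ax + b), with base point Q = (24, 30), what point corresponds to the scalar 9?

Repeated addition: build up to 9Q.
2Q: tangent at (24, 30): λ = (3·24² + 28)/(2·30) ≡ 20/29. 29⁻¹ ≡ 15 (mod 31), so λ ≡ 20·15 ≡ 21.
  x = λ² - 24 - 24 = 441 - 48 ≡ 21; y = λ·(24 - 21) - 30 ≡ 2. → (21, 2)
3Q: (21, 2) + (24, 30). λ = (30 - 2)/(24 - 21) ≡ 28/3 mod 31. 3⁻¹ ≡ 21 (mod 31), so λ ≡ 30.
  x = λ² - 21 - 24 = 900 - 45 ≡ 18; y = λ·(21 - 18) - 2 ≡ 26. → (18, 26)
4Q: (18, 26) + (24, 30). λ = (30 - 26)/(24 - 18) ≡ 4/6 mod 31. 6⁻¹ ≡ 26 (mod 31) since 6·26 = 156 ≡ 1, so λ ≡ 11.
  x = λ² - 18 - 24 = 121 - 42 ≡ 17; y = λ·(18 - 17) - 26 ≡ 16. → (17, 16)
5Q: (17, 16) + (24, 30). λ = (30 - 16)/(24 - 17) ≡ 14/7 mod 31. 7⁻¹ ≡ 9 (mod 31) since 7·9 = 63 ≡ 1, so λ ≡ 2.
  x = λ² - 17 - 24 = 4 - 41 ≡ 25; y = λ·(17 - 25) - 16 ≡ 30. → (25, 30)
6Q: (25, 30) + (24, 30). λ = (30 - 30)/(24 - 25) ≡ 0/30 mod 31. 30⁻¹ ≡ 30 (mod 31), so λ ≡ 0.
  x = λ² - 25 - 24 = 0 - 49 ≡ 13; y = λ·(25 - 13) - 30 ≡ 1. → (13, 1)
7Q: (13, 1) + (24, 30). λ = (30 - 1)/(24 - 13) ≡ 29/11 mod 31. 11⁻¹ ≡ 17 (mod 31), so λ ≡ 28.
  x = λ² - 13 - 24 = 784 - 37 ≡ 3; y = λ·(13 - 3) - 1 ≡ 0. → (3, 0)
8Q: (3, 0) + (24, 30). λ = (30 - 0)/(24 - 3) ≡ 30/21 mod 31. 21⁻¹ ≡ 3 (mod 31) since 21·3 = 63 ≡ 1, so λ ≡ 28.
  x = λ² - 3 - 24 = 784 - 27 ≡ 13; y = λ·(3 - 13) - 0 ≡ 30. → (13, 30)
9Q: (13, 30) + (24, 30). λ = (30 - 30)/(24 - 13) ≡ 0/11 mod 31. 11⁻¹ ≡ 17 (mod 31) since 11·17 = 187 ≡ 1, so λ ≡ 0.
  x = λ² - 13 - 24 = 0 - 37 ≡ 25; y = λ·(13 - 25) - 30 ≡ 1. → (25, 1)

(25, 1)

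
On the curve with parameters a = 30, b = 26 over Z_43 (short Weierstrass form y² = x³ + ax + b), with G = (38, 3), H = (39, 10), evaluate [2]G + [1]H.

(42, 9)

First 2G:
Repeated addition: build up to 2G.
2G: tangent at (38, 3): λ = (3·38² + 30)/(2·3) ≡ 19/6. 6⁻¹ ≡ 36 (mod 43), so λ ≡ 19·36 ≡ 39.
  x = λ² - 38 - 38 = 1521 - 76 ≡ 26; y = λ·(38 - 26) - 3 ≡ 35. → (26, 35)
2G = (26, 35).
Finally 2G + H:
(26, 35) + (39, 10). λ = (10 - 35)/(39 - 26) ≡ 18/13 mod 43. 13⁻¹ ≡ 10 (mod 43), so λ ≡ 8.
  x = λ² - 26 - 39 = 64 - 65 ≡ 42; y = λ·(26 - 42) - 35 ≡ 9. → (42, 9)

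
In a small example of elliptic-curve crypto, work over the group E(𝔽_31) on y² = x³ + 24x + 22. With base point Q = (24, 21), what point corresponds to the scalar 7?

(30, 20)

Double-and-add on 7 = (111)₂. Start with Q = (24, 21) for the leading 1-bit.
double: tangent at (24, 21): λ = (3·24² + 24)/(2·21) ≡ 16/11. 11⁻¹ ≡ 17 (mod 31) since 11·17 = 187 ≡ 1, so λ ≡ 16·17 ≡ 24.
  x = λ² - 24 - 24 = 576 - 48 ≡ 1; y = λ·(24 - 1) - 21 ≡ 4. → (1, 4)
add Q: (1, 4) + (24, 21). λ = (21 - 4)/(24 - 1) ≡ 17/23 mod 31. 23⁻¹ ≡ 27 (mod 31) since 23·27 = 621 ≡ 1, so λ ≡ 25.
  x = λ² - 1 - 24 = 625 - 25 ≡ 11; y = λ·(1 - 11) - 4 ≡ 25. → (11, 25)
double: tangent at (11, 25): λ = (3·11² + 24)/(2·25) ≡ 15/19. 19⁻¹ ≡ 18 (mod 31) since 19·18 = 342 ≡ 1, so λ ≡ 15·18 ≡ 22.
  x = λ² - 11 - 11 = 484 - 22 ≡ 28; y = λ·(11 - 28) - 25 ≡ 4. → (28, 4)
add Q: (28, 4) + (24, 21). λ = (21 - 4)/(24 - 28) ≡ 17/27 mod 31. 27⁻¹ ≡ 23 (mod 31), so λ ≡ 19.
  x = λ² - 28 - 24 = 361 - 52 ≡ 30; y = λ·(28 - 30) - 4 ≡ 20. → (30, 20)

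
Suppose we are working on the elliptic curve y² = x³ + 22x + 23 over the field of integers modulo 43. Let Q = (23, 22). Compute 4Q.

Repeated addition: build up to 4Q.
2Q: tangent at (23, 22): λ = (3·23² + 22)/(2·22) ≡ 18/1. 1⁻¹ ≡ 1 (mod 43), so λ ≡ 18·1 ≡ 18.
  x = λ² - 23 - 23 = 324 - 46 ≡ 20; y = λ·(23 - 20) - 22 ≡ 32. → (20, 32)
3Q: (20, 32) + (23, 22). λ = (22 - 32)/(23 - 20) ≡ 33/3 mod 43. 3⁻¹ ≡ 29 (mod 43) since 3·29 = 87 ≡ 1, so λ ≡ 11.
  x = λ² - 20 - 23 = 121 - 43 ≡ 35; y = λ·(20 - 35) - 32 ≡ 18. → (35, 18)
4Q: (35, 18) + (23, 22). λ = (22 - 18)/(23 - 35) ≡ 4/31 mod 43. 31⁻¹ ≡ 25 (mod 43), so λ ≡ 14.
  x = λ² - 35 - 23 = 196 - 58 ≡ 9; y = λ·(35 - 9) - 18 ≡ 2. → (9, 2)

(9, 2)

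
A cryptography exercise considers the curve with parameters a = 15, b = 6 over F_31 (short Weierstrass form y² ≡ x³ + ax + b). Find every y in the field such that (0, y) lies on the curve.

x³ + 15x + 6 = 6 ≡ 6 (mod 31).
6 is a non-residue mod 31; no y exists.

none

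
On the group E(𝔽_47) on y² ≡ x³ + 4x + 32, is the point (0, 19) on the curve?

yes

y² = 19² ≡ 32; x³ + 4x + 32 = 32 ≡ 32 (mod 47). 32 = 32.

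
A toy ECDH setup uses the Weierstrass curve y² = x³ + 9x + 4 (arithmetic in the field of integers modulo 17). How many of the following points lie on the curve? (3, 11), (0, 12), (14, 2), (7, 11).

1

(3, 11): 11² ≡ 2, rhs ≡ 7 → off.
(0, 12): 12² ≡ 8, rhs ≡ 4 → off.
(14, 2): 2² ≡ 4, rhs ≡ 1 → off.
(7, 11): 11² ≡ 2, rhs ≡ 2 → on.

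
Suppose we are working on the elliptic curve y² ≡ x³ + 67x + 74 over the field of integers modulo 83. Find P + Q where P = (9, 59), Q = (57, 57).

(9, 59) + (57, 57). λ = (57 - 59)/(57 - 9) ≡ 81/48 mod 83. 48⁻¹ ≡ 64 (mod 83), so λ ≡ 38.
  x = λ² - 9 - 57 = 1444 - 66 ≡ 50; y = λ·(9 - 50) - 59 ≡ 43. → (50, 43)

(50, 43)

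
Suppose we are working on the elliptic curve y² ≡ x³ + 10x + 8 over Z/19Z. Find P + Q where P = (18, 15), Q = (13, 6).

(11, 9)

(18, 15) + (13, 6). λ = (6 - 15)/(13 - 18) ≡ 10/14 mod 19. 14⁻¹ ≡ 15 (mod 19), so λ ≡ 17.
  x = λ² - 18 - 13 = 289 - 31 ≡ 11; y = λ·(18 - 11) - 15 ≡ 9. → (11, 9)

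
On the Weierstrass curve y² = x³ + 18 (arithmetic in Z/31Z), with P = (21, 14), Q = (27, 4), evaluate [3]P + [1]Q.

First 3P:
Repeated addition: build up to 3P.
2P: tangent at (21, 14): λ = (3·21² + 0)/(2·14) ≡ 21/28. 28⁻¹ ≡ 10 (mod 31), so λ ≡ 21·10 ≡ 24.
  x = λ² - 21 - 21 = 576 - 42 ≡ 7; y = λ·(21 - 7) - 14 ≡ 12. → (7, 12)
3P: (7, 12) + (21, 14). λ = (14 - 12)/(21 - 7) ≡ 2/14 mod 31. 14⁻¹ ≡ 20 (mod 31), so λ ≡ 9.
  x = λ² - 7 - 21 = 81 - 28 ≡ 22; y = λ·(7 - 22) - 12 ≡ 8. → (22, 8)
3P = (22, 8).
Finally 3P + Q:
(22, 8) + (27, 4). λ = (4 - 8)/(27 - 22) ≡ 27/5 mod 31. 5⁻¹ ≡ 25 (mod 31), so λ ≡ 24.
  x = λ² - 22 - 27 = 576 - 49 ≡ 0; y = λ·(22 - 0) - 8 ≡ 24. → (0, 24)

(0, 24)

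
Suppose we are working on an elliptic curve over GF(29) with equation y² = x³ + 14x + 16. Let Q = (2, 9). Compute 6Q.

Double-and-add on 6 = (110)₂. Start with Q = (2, 9) for the leading 1-bit.
double: tangent at (2, 9): λ = (3·2² + 14)/(2·9) ≡ 26/18. 18⁻¹ ≡ 21 (mod 29), so λ ≡ 26·21 ≡ 24.
  x = λ² - 2 - 2 = 576 - 4 ≡ 21; y = λ·(2 - 21) - 9 ≡ 28. → (21, 28)
add Q: (21, 28) + (2, 9). λ = (9 - 28)/(2 - 21) ≡ 10/10 mod 29. 10⁻¹ ≡ 3 (mod 29), so λ ≡ 1.
  x = λ² - 21 - 2 = 1 - 23 ≡ 7; y = λ·(21 - 7) - 28 ≡ 15. → (7, 15)
double: tangent at (7, 15): λ = (3·7² + 14)/(2·15) ≡ 16/1. 1⁻¹ ≡ 1 (mod 29), so λ ≡ 16·1 ≡ 16.
  x = λ² - 7 - 7 = 256 - 14 ≡ 10; y = λ·(7 - 10) - 15 ≡ 24. → (10, 24)

(10, 24)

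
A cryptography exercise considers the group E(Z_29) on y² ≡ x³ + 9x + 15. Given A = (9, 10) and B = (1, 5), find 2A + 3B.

First 2A:
Repeated addition: build up to 2A.
2A: tangent at (9, 10): λ = (3·9² + 9)/(2·10) ≡ 20/20. 20⁻¹ ≡ 16 (mod 29) since 20·16 = 320 ≡ 1, so λ ≡ 20·16 ≡ 1.
  x = λ² - 9 - 9 = 1 - 18 ≡ 12; y = λ·(9 - 12) - 10 ≡ 16. → (12, 16)
2A = (12, 16).
Next 3B:
Repeated addition: build up to 3B.
2B: tangent at (1, 5): λ = (3·1² + 9)/(2·5) ≡ 12/10. 10⁻¹ ≡ 3 (mod 29), so λ ≡ 12·3 ≡ 7.
  x = λ² - 1 - 1 = 49 - 2 ≡ 18; y = λ·(1 - 18) - 5 ≡ 21. → (18, 21)
3B: (18, 21) + (1, 5). λ = (5 - 21)/(1 - 18) ≡ 13/12 mod 29. 12⁻¹ ≡ 17 (mod 29), so λ ≡ 18.
  x = λ² - 18 - 1 = 324 - 19 ≡ 15; y = λ·(18 - 15) - 21 ≡ 4. → (15, 4)
3B = (15, 4).
Finally 2A + 3B:
(12, 16) + (15, 4). λ = (4 - 16)/(15 - 12) ≡ 17/3 mod 29. 3⁻¹ ≡ 10 (mod 29), so λ ≡ 25.
  x = λ² - 12 - 15 = 625 - 27 ≡ 18; y = λ·(12 - 18) - 16 ≡ 8. → (18, 8)

(18, 8)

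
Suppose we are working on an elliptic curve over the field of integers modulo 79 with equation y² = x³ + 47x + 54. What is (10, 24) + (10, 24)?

(60, 26)

tangent at (10, 24): λ = (3·10² + 47)/(2·24) ≡ 31/48. 48⁻¹ ≡ 28 (mod 79), so λ ≡ 31·28 ≡ 78.
  x = λ² - 10 - 10 = 6084 - 20 ≡ 60; y = λ·(10 - 60) - 24 ≡ 26. → (60, 26)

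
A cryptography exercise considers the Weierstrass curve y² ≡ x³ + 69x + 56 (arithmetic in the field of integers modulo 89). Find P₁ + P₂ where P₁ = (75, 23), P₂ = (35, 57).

(75, 23) + (35, 57). λ = (57 - 23)/(35 - 75) ≡ 34/49 mod 89. 49⁻¹ ≡ 20 (mod 89), so λ ≡ 57.
  x = λ² - 75 - 35 = 3249 - 110 ≡ 24; y = λ·(75 - 24) - 23 ≡ 36. → (24, 36)

(24, 36)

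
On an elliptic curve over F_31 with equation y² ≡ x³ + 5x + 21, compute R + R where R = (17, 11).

tangent at (17, 11): λ = (3·17² + 5)/(2·11) ≡ 4/22. 22⁻¹ ≡ 24 (mod 31), so λ ≡ 4·24 ≡ 3.
  x = λ² - 17 - 17 = 9 - 34 ≡ 6; y = λ·(17 - 6) - 11 ≡ 22. → (6, 22)

(6, 22)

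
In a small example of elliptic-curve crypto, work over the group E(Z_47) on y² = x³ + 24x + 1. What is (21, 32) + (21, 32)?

(8, 0)

tangent at (21, 32): λ = (3·21² + 24)/(2·32) ≡ 31/17. 17⁻¹ ≡ 36 (mod 47) since 17·36 = 612 ≡ 1, so λ ≡ 31·36 ≡ 35.
  x = λ² - 21 - 21 = 1225 - 42 ≡ 8; y = λ·(21 - 8) - 32 ≡ 0. → (8, 0)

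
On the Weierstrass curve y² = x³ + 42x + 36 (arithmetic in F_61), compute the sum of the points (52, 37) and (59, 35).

(31, 18)

(52, 37) + (59, 35). λ = (35 - 37)/(59 - 52) ≡ 59/7 mod 61. 7⁻¹ ≡ 35 (mod 61) since 7·35 = 245 ≡ 1, so λ ≡ 52.
  x = λ² - 52 - 59 = 2704 - 111 ≡ 31; y = λ·(52 - 31) - 37 ≡ 18. → (31, 18)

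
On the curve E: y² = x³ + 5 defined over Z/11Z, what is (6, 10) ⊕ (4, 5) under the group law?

(10, 2)

(6, 10) + (4, 5). λ = (5 - 10)/(4 - 6) ≡ 6/9 mod 11. 9⁻¹ ≡ 5 (mod 11) since 9·5 = 45 ≡ 1, so λ ≡ 8.
  x = λ² - 6 - 4 = 64 - 10 ≡ 10; y = λ·(6 - 10) - 10 ≡ 2. → (10, 2)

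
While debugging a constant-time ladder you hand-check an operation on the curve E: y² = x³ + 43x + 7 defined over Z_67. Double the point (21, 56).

tangent at (21, 56): λ = (3·21² + 43)/(2·56) ≡ 26/45. 45⁻¹ ≡ 3 (mod 67) since 45·3 = 135 ≡ 1, so λ ≡ 26·3 ≡ 11.
  x = λ² - 21 - 21 = 121 - 42 ≡ 12; y = λ·(21 - 12) - 56 ≡ 43. → (12, 43)

(12, 43)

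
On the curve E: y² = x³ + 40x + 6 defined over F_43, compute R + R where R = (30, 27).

tangent at (30, 27): λ = (3·30² + 40)/(2·27) ≡ 31/11. 11⁻¹ ≡ 4 (mod 43) since 11·4 = 44 ≡ 1, so λ ≡ 31·4 ≡ 38.
  x = λ² - 30 - 30 = 1444 - 60 ≡ 8; y = λ·(30 - 8) - 27 ≡ 35. → (8, 35)

(8, 35)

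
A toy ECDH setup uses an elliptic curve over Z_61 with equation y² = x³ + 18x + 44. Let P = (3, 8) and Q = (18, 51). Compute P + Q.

(39, 23)

(3, 8) + (18, 51). λ = (51 - 8)/(18 - 3) ≡ 43/15 mod 61. 15⁻¹ ≡ 57 (mod 61), so λ ≡ 11.
  x = λ² - 3 - 18 = 121 - 21 ≡ 39; y = λ·(3 - 39) - 8 ≡ 23. → (39, 23)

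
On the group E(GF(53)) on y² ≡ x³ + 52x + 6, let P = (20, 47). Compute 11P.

(19, 50)

Repeated addition: build up to 11P.
2P: tangent at (20, 47): λ = (3·20² + 52)/(2·47) ≡ 33/41. 41⁻¹ ≡ 22 (mod 53), so λ ≡ 33·22 ≡ 37.
  x = λ² - 20 - 20 = 1369 - 40 ≡ 4; y = λ·(20 - 4) - 47 ≡ 15. → (4, 15)
3P: (4, 15) + (20, 47). λ = (47 - 15)/(20 - 4) ≡ 32/16 mod 53. 16⁻¹ ≡ 10 (mod 53), so λ ≡ 2.
  x = λ² - 4 - 20 = 4 - 24 ≡ 33; y = λ·(4 - 33) - 15 ≡ 33. → (33, 33)
4P: (33, 33) + (20, 47). λ = (47 - 33)/(20 - 33) ≡ 14/40 mod 53. 40⁻¹ ≡ 4 (mod 53) since 40·4 = 160 ≡ 1, so λ ≡ 3.
  x = λ² - 33 - 20 = 9 - 53 ≡ 9; y = λ·(33 - 9) - 33 ≡ 39. → (9, 39)
5P: (9, 39) + (20, 47). λ = (47 - 39)/(20 - 9) ≡ 8/11 mod 53. 11⁻¹ ≡ 29 (mod 53), so λ ≡ 20.
  x = λ² - 9 - 20 = 400 - 29 ≡ 0; y = λ·(9 - 0) - 39 ≡ 35. → (0, 35)
6P: (0, 35) + (20, 47). λ = (47 - 35)/(20 - 0) ≡ 12/20 mod 53. 20⁻¹ ≡ 8 (mod 53) since 20·8 = 160 ≡ 1, so λ ≡ 43.
  x = λ² - 0 - 20 = 1849 - 20 ≡ 27; y = λ·(0 - 27) - 35 ≡ 23. → (27, 23)
7P: (27, 23) + (20, 47). λ = (47 - 23)/(20 - 27) ≡ 24/46 mod 53. 46⁻¹ ≡ 15 (mod 53) since 46·15 = 690 ≡ 1, so λ ≡ 42.
  x = λ² - 27 - 20 = 1764 - 47 ≡ 21; y = λ·(27 - 21) - 23 ≡ 17. → (21, 17)
8P: (21, 17) + (20, 47). λ = (47 - 17)/(20 - 21) ≡ 30/52 mod 53. 52⁻¹ ≡ 52 (mod 53), so λ ≡ 23.
  x = λ² - 21 - 20 = 529 - 41 ≡ 11; y = λ·(21 - 11) - 17 ≡ 1. → (11, 1)
9P: (11, 1) + (20, 47). λ = (47 - 1)/(20 - 11) ≡ 46/9 mod 53. 9⁻¹ ≡ 6 (mod 53), so λ ≡ 11.
  x = λ² - 11 - 20 = 121 - 31 ≡ 37; y = λ·(11 - 37) - 1 ≡ 31. → (37, 31)
10P: (37, 31) + (20, 47). λ = (47 - 31)/(20 - 37) ≡ 16/36 mod 53. 36⁻¹ ≡ 28 (mod 53), so λ ≡ 24.
  x = λ² - 37 - 20 = 576 - 57 ≡ 42; y = λ·(37 - 42) - 31 ≡ 8. → (42, 8)
11P: (42, 8) + (20, 47). λ = (47 - 8)/(20 - 42) ≡ 39/31 mod 53. 31⁻¹ ≡ 12 (mod 53), so λ ≡ 44.
  x = λ² - 42 - 20 = 1936 - 62 ≡ 19; y = λ·(42 - 19) - 8 ≡ 50. → (19, 50)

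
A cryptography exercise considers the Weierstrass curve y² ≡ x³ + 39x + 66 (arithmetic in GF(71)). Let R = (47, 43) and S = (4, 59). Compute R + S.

(58, 42)

(47, 43) + (4, 59). λ = (59 - 43)/(4 - 47) ≡ 16/28 mod 71. 28⁻¹ ≡ 33 (mod 71), so λ ≡ 31.
  x = λ² - 47 - 4 = 961 - 51 ≡ 58; y = λ·(47 - 58) - 43 ≡ 42. → (58, 42)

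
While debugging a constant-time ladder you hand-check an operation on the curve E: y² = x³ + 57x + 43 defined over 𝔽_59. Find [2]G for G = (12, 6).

tangent at (12, 6): λ = (3·12² + 57)/(2·6) ≡ 17/12. 12⁻¹ ≡ 5 (mod 59), so λ ≡ 17·5 ≡ 26.
  x = λ² - 12 - 12 = 676 - 24 ≡ 3; y = λ·(12 - 3) - 6 ≡ 51. → (3, 51)

(3, 51)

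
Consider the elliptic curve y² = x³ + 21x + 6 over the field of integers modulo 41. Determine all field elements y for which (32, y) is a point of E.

20, 21

x³ + 21x + 6 = 33446 ≡ 31 (mod 41).
Square roots of 31 mod 41: 20 and 21 (since 20² = 400 ≡ 31).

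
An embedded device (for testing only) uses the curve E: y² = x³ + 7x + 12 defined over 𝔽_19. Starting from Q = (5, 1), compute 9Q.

Double-and-add on 9 = (1001)₂. Start with Q = (5, 1) for the leading 1-bit.
double: tangent at (5, 1): λ = (3·5² + 7)/(2·1) ≡ 6/2. 2⁻¹ ≡ 10 (mod 19), so λ ≡ 6·10 ≡ 3.
  x = λ² - 5 - 5 = 9 - 10 ≡ 18; y = λ·(5 - 18) - 1 ≡ 17. → (18, 17)
double: tangent at (18, 17): λ = (3·18² + 7)/(2·17) ≡ 10/15. 15⁻¹ ≡ 14 (mod 19), so λ ≡ 10·14 ≡ 7.
  x = λ² - 18 - 18 = 49 - 36 ≡ 13; y = λ·(18 - 13) - 17 ≡ 18. → (13, 18)
double: tangent at (13, 18): λ = (3·13² + 7)/(2·18) ≡ 1/17. 17⁻¹ ≡ 9 (mod 19) since 17·9 = 153 ≡ 1, so λ ≡ 1·9 ≡ 9.
  x = λ² - 13 - 13 = 81 - 26 ≡ 17; y = λ·(13 - 17) - 18 ≡ 3. → (17, 3)
add Q: (17, 3) + (5, 1). λ = (1 - 3)/(5 - 17) ≡ 17/7 mod 19. 7⁻¹ ≡ 11 (mod 19) since 7·11 = 77 ≡ 1, so λ ≡ 16.
  x = λ² - 17 - 5 = 256 - 22 ≡ 6; y = λ·(17 - 6) - 3 ≡ 2. → (6, 2)

(6, 2)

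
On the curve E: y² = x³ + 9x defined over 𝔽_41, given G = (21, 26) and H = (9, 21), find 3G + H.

(8, 25)

First 3G:
Repeated addition: build up to 3G.
2G: tangent at (21, 26): λ = (3·21² + 9)/(2·26) ≡ 20/11. 11⁻¹ ≡ 15 (mod 41) since 11·15 = 165 ≡ 1, so λ ≡ 20·15 ≡ 13.
  x = λ² - 21 - 21 = 169 - 42 ≡ 4; y = λ·(21 - 4) - 26 ≡ 31. → (4, 31)
3G: (4, 31) + (21, 26). λ = (26 - 31)/(21 - 4) ≡ 36/17 mod 41. 17⁻¹ ≡ 29 (mod 41) since 17·29 = 493 ≡ 1, so λ ≡ 19.
  x = λ² - 4 - 21 = 361 - 25 ≡ 8; y = λ·(4 - 8) - 31 ≡ 16. → (8, 16)
3G = (8, 16).
Finally 3G + H:
(8, 16) + (9, 21). λ = (21 - 16)/(9 - 8) ≡ 5/1 mod 41. 1⁻¹ ≡ 1 (mod 41) since 1·1 = 1 ≡ 1, so λ ≡ 5.
  x = λ² - 8 - 9 = 25 - 17 ≡ 8; y = λ·(8 - 8) - 16 ≡ 25. → (8, 25)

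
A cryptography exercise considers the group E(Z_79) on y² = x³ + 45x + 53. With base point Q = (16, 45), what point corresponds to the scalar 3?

Repeated addition: build up to 3Q.
2Q: tangent at (16, 45): λ = (3·16² + 45)/(2·45) ≡ 23/11. 11⁻¹ ≡ 36 (mod 79) since 11·36 = 396 ≡ 1, so λ ≡ 23·36 ≡ 38.
  x = λ² - 16 - 16 = 1444 - 32 ≡ 69; y = λ·(16 - 69) - 45 ≡ 74. → (69, 74)
3Q: (69, 74) + (16, 45). λ = (45 - 74)/(16 - 69) ≡ 50/26 mod 79. 26⁻¹ ≡ 76 (mod 79) since 26·76 = 1976 ≡ 1, so λ ≡ 8.
  x = λ² - 69 - 16 = 64 - 85 ≡ 58; y = λ·(69 - 58) - 74 ≡ 14. → (58, 14)

(58, 14)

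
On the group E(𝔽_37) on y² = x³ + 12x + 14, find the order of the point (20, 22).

5

2P: tangent at (20, 22): λ = (3·20² + 12)/(2·22) ≡ 28/7. 7⁻¹ ≡ 16 (mod 37), so λ ≡ 28·16 ≡ 4.
  x = λ² - 20 - 20 = 16 - 40 ≡ 13; y = λ·(20 - 13) - 22 ≡ 6. → (13, 6)
3P: (13, 6) + (20, 22). λ = (22 - 6)/(20 - 13) ≡ 16/7 mod 37. 7⁻¹ ≡ 16 (mod 37), so λ ≡ 34.
  x = λ² - 13 - 20 = 1156 - 33 ≡ 13; y = λ·(13 - 13) - 6 ≡ 31. → (13, 31)
4P: (13, 31) + (20, 22). λ = (22 - 31)/(20 - 13) ≡ 28/7 mod 37. 7⁻¹ ≡ 16 (mod 37), so λ ≡ 4.
  x = λ² - 13 - 20 = 16 - 33 ≡ 20; y = λ·(13 - 20) - 31 ≡ 15. → (20, 15)
5P: (20, 15) + (20, 22): same x and y₁ ≡ -y₂, so the sum is 𝒪.
5P = 𝒪, so the order is 5.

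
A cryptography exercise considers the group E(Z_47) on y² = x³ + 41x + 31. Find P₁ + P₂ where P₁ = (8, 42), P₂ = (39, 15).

(28, 30)

(8, 42) + (39, 15). λ = (15 - 42)/(39 - 8) ≡ 20/31 mod 47. 31⁻¹ ≡ 44 (mod 47) since 31·44 = 1364 ≡ 1, so λ ≡ 34.
  x = λ² - 8 - 39 = 1156 - 47 ≡ 28; y = λ·(8 - 28) - 42 ≡ 30. → (28, 30)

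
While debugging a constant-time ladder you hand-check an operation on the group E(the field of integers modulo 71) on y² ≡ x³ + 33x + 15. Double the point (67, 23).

tangent at (67, 23): λ = (3·67² + 33)/(2·23) ≡ 10/46. 46⁻¹ ≡ 17 (mod 71) since 46·17 = 782 ≡ 1, so λ ≡ 10·17 ≡ 28.
  x = λ² - 67 - 67 = 784 - 134 ≡ 11; y = λ·(67 - 11) - 23 ≡ 54. → (11, 54)

(11, 54)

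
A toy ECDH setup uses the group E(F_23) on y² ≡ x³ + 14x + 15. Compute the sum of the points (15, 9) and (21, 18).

(18, 21)

(15, 9) + (21, 18). λ = (18 - 9)/(21 - 15) ≡ 9/6 mod 23. 6⁻¹ ≡ 4 (mod 23), so λ ≡ 13.
  x = λ² - 15 - 21 = 169 - 36 ≡ 18; y = λ·(15 - 18) - 9 ≡ 21. → (18, 21)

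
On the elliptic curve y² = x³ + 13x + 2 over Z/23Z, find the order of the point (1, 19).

8

2P: tangent at (1, 19): λ = (3·1² + 13)/(2·19) ≡ 16/15. 15⁻¹ ≡ 20 (mod 23) since 15·20 = 300 ≡ 1, so λ ≡ 16·20 ≡ 21.
  x = λ² - 1 - 1 = 441 - 2 ≡ 2; y = λ·(1 - 2) - 19 ≡ 6. → (2, 6)
3P: (2, 6) + (1, 19). λ = (19 - 6)/(1 - 2) ≡ 13/22 mod 23. 22⁻¹ ≡ 22 (mod 23) since 22·22 = 484 ≡ 1, so λ ≡ 10.
  x = λ² - 2 - 1 = 100 - 3 ≡ 5; y = λ·(2 - 5) - 6 ≡ 10. → (5, 10)
4P: (5, 10) + (1, 19). λ = (19 - 10)/(1 - 5) ≡ 9/19 mod 23. 19⁻¹ ≡ 17 (mod 23) since 19·17 = 323 ≡ 1, so λ ≡ 15.
  x = λ² - 5 - 1 = 225 - 6 ≡ 12; y = λ·(5 - 12) - 10 ≡ 0. → (12, 0)
5P: (12, 0) + (1, 19). λ = (19 - 0)/(1 - 12) ≡ 19/12 mod 23. 12⁻¹ ≡ 2 (mod 23), so λ ≡ 15.
  x = λ² - 12 - 1 = 225 - 13 ≡ 5; y = λ·(12 - 5) - 0 ≡ 13. → (5, 13)
6P: (5, 13) + (1, 19). λ = (19 - 13)/(1 - 5) ≡ 6/19 mod 23. 19⁻¹ ≡ 17 (mod 23) since 19·17 = 323 ≡ 1, so λ ≡ 10.
  x = λ² - 5 - 1 = 100 - 6 ≡ 2; y = λ·(5 - 2) - 13 ≡ 17. → (2, 17)
7P: (2, 17) + (1, 19). λ = (19 - 17)/(1 - 2) ≡ 2/22 mod 23. 22⁻¹ ≡ 22 (mod 23) since 22·22 = 484 ≡ 1, so λ ≡ 21.
  x = λ² - 2 - 1 = 441 - 3 ≡ 1; y = λ·(2 - 1) - 17 ≡ 4. → (1, 4)
8P: (1, 4) + (1, 19): same x and y₁ ≡ -y₂, so the sum is O.
8P = O, so the order is 8.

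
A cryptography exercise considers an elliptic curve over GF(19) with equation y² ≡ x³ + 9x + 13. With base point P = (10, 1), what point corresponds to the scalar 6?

O

Repeated addition: build up to 6P.
2P: tangent at (10, 1): λ = (3·10² + 9)/(2·1) ≡ 5/2. 2⁻¹ ≡ 10 (mod 19), so λ ≡ 5·10 ≡ 12.
  x = λ² - 10 - 10 = 144 - 20 ≡ 10; y = λ·(10 - 10) - 1 ≡ 18. → (10, 18)
3P: (10, 18) + (10, 1): same x and y₁ ≡ -y₂, so the sum is 𝒪.
4P: 𝒪 + (10, 1) = (10, 1) (identity).
5P: tangent at (10, 1): λ = (3·10² + 9)/(2·1) ≡ 5/2. 2⁻¹ ≡ 10 (mod 19), so λ ≡ 5·10 ≡ 12.
  x = λ² - 10 - 10 = 144 - 20 ≡ 10; y = λ·(10 - 10) - 1 ≡ 18. → (10, 18)
6P: (10, 18) + (10, 1): same x and y₁ ≡ -y₂, so the sum is 𝒪.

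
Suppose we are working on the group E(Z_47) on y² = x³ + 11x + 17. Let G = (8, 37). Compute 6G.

(44, 45)

Double-and-add on 6 = (110)₂. Start with G = (8, 37) for the leading 1-bit.
double: tangent at (8, 37): λ = (3·8² + 11)/(2·37) ≡ 15/27. 27⁻¹ ≡ 7 (mod 47), so λ ≡ 15·7 ≡ 11.
  x = λ² - 8 - 8 = 121 - 16 ≡ 11; y = λ·(8 - 11) - 37 ≡ 24. → (11, 24)
add G: (11, 24) + (8, 37). λ = (37 - 24)/(8 - 11) ≡ 13/44 mod 47. 44⁻¹ ≡ 31 (mod 47), so λ ≡ 27.
  x = λ² - 11 - 8 = 729 - 19 ≡ 5; y = λ·(11 - 5) - 24 ≡ 44. → (5, 44)
double: tangent at (5, 44): λ = (3·5² + 11)/(2·44) ≡ 39/41. 41⁻¹ ≡ 39 (mod 47), so λ ≡ 39·39 ≡ 17.
  x = λ² - 5 - 5 = 289 - 10 ≡ 44; y = λ·(5 - 44) - 44 ≡ 45. → (44, 45)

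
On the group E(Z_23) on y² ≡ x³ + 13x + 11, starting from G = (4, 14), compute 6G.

(4, 9)

Repeated addition: build up to 6G.
2G: tangent at (4, 14): λ = (3·4² + 13)/(2·14) ≡ 15/5. 5⁻¹ ≡ 14 (mod 23) since 5·14 = 70 ≡ 1, so λ ≡ 15·14 ≡ 3.
  x = λ² - 4 - 4 = 9 - 8 ≡ 1; y = λ·(4 - 1) - 14 ≡ 18. → (1, 18)
3G: (1, 18) + (4, 14). λ = (14 - 18)/(4 - 1) ≡ 19/3 mod 23. 3⁻¹ ≡ 8 (mod 23), so λ ≡ 14.
  x = λ² - 1 - 4 = 196 - 5 ≡ 7; y = λ·(1 - 7) - 18 ≡ 13. → (7, 13)
4G: (7, 13) + (4, 14). λ = (14 - 13)/(4 - 7) ≡ 1/20 mod 23. 20⁻¹ ≡ 15 (mod 23), so λ ≡ 15.
  x = λ² - 7 - 4 = 225 - 11 ≡ 7; y = λ·(7 - 7) - 13 ≡ 10. → (7, 10)
5G: (7, 10) + (4, 14). λ = (14 - 10)/(4 - 7) ≡ 4/20 mod 23. 20⁻¹ ≡ 15 (mod 23), so λ ≡ 14.
  x = λ² - 7 - 4 = 196 - 11 ≡ 1; y = λ·(7 - 1) - 10 ≡ 5. → (1, 5)
6G: (1, 5) + (4, 14). λ = (14 - 5)/(4 - 1) ≡ 9/3 mod 23. 3⁻¹ ≡ 8 (mod 23), so λ ≡ 3.
  x = λ² - 1 - 4 = 9 - 5 ≡ 4; y = λ·(1 - 4) - 5 ≡ 9. → (4, 9)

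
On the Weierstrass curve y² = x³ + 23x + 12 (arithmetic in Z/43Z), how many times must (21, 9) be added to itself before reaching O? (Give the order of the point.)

2P: tangent at (21, 9): λ = (3·21² + 23)/(2·9) ≡ 13/18. 18⁻¹ ≡ 12 (mod 43), so λ ≡ 13·12 ≡ 27.
  x = λ² - 21 - 21 = 729 - 42 ≡ 42; y = λ·(21 - 42) - 9 ≡ 26. → (42, 26)
3P: (42, 26) + (21, 9). λ = (9 - 26)/(21 - 42) ≡ 26/22 mod 43. 22⁻¹ ≡ 2 (mod 43) since 22·2 = 44 ≡ 1, so λ ≡ 9.
  x = λ² - 42 - 21 = 81 - 63 ≡ 18; y = λ·(42 - 18) - 26 ≡ 18. → (18, 18)
4P: (18, 18) + (21, 9). λ = (9 - 18)/(21 - 18) ≡ 34/3 mod 43. 3⁻¹ ≡ 29 (mod 43), so λ ≡ 40.
  x = λ² - 18 - 21 = 1600 - 39 ≡ 13; y = λ·(18 - 13) - 18 ≡ 10. → (13, 10)
5P: (13, 10) + (21, 9). λ = (9 - 10)/(21 - 13) ≡ 42/8 mod 43. 8⁻¹ ≡ 27 (mod 43) since 8·27 = 216 ≡ 1, so λ ≡ 16.
  x = λ² - 13 - 21 = 256 - 34 ≡ 7; y = λ·(13 - 7) - 10 ≡ 0. → (7, 0)
6P: (7, 0) + (21, 9). λ = (9 - 0)/(21 - 7) ≡ 9/14 mod 43. 14⁻¹ ≡ 40 (mod 43) since 14·40 = 560 ≡ 1, so λ ≡ 16.
  x = λ² - 7 - 21 = 256 - 28 ≡ 13; y = λ·(7 - 13) - 0 ≡ 33. → (13, 33)
7P: (13, 33) + (21, 9). λ = (9 - 33)/(21 - 13) ≡ 19/8 mod 43. 8⁻¹ ≡ 27 (mod 43), so λ ≡ 40.
  x = λ² - 13 - 21 = 1600 - 34 ≡ 18; y = λ·(13 - 18) - 33 ≡ 25. → (18, 25)
8P: (18, 25) + (21, 9). λ = (9 - 25)/(21 - 18) ≡ 27/3 mod 43. 3⁻¹ ≡ 29 (mod 43) since 3·29 = 87 ≡ 1, so λ ≡ 9.
  x = λ² - 18 - 21 = 81 - 39 ≡ 42; y = λ·(18 - 42) - 25 ≡ 17. → (42, 17)
9P: (42, 17) + (21, 9). λ = (9 - 17)/(21 - 42) ≡ 35/22 mod 43. 22⁻¹ ≡ 2 (mod 43) since 22·2 = 44 ≡ 1, so λ ≡ 27.
  x = λ² - 42 - 21 = 729 - 63 ≡ 21; y = λ·(42 - 21) - 17 ≡ 34. → (21, 34)
10P: (21, 34) + (21, 9): same x and y₁ ≡ -y₂, so the sum is O.
10P = O, so the order is 10.

10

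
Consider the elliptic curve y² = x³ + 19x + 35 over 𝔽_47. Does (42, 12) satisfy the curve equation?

y² = 12² ≡ 3; x³ + 19x + 35 = 74921 ≡ 3 (mod 47). 3 = 3.

yes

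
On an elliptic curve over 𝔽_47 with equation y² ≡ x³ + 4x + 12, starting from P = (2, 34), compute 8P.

(37, 37)

Double-and-add on 8 = (1000)₂. Start with P = (2, 34) for the leading 1-bit.
double: tangent at (2, 34): λ = (3·2² + 4)/(2·34) ≡ 16/21. 21⁻¹ ≡ 9 (mod 47), so λ ≡ 16·9 ≡ 3.
  x = λ² - 2 - 2 = 9 - 4 ≡ 5; y = λ·(2 - 5) - 34 ≡ 4. → (5, 4)
double: tangent at (5, 4): λ = (3·5² + 4)/(2·4) ≡ 32/8. 8⁻¹ ≡ 6 (mod 47), so λ ≡ 32·6 ≡ 4.
  x = λ² - 5 - 5 = 16 - 10 ≡ 6; y = λ·(5 - 6) - 4 ≡ 39. → (6, 39)
double: tangent at (6, 39): λ = (3·6² + 4)/(2·39) ≡ 18/31. 31⁻¹ ≡ 44 (mod 47) since 31·44 = 1364 ≡ 1, so λ ≡ 18·44 ≡ 40.
  x = λ² - 6 - 6 = 1600 - 12 ≡ 37; y = λ·(6 - 37) - 39 ≡ 37. → (37, 37)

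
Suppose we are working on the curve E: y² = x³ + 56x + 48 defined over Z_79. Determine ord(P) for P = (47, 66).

2P: tangent at (47, 66): λ = (3·47² + 56)/(2·66) ≡ 47/53. 53⁻¹ ≡ 3 (mod 79) since 53·3 = 159 ≡ 1, so λ ≡ 47·3 ≡ 62.
  x = λ² - 47 - 47 = 3844 - 94 ≡ 37; y = λ·(47 - 37) - 66 ≡ 1. → (37, 1)
3P: (37, 1) + (47, 66). λ = (66 - 1)/(47 - 37) ≡ 65/10 mod 79. 10⁻¹ ≡ 8 (mod 79) since 10·8 = 80 ≡ 1, so λ ≡ 46.
  x = λ² - 37 - 47 = 2116 - 84 ≡ 57; y = λ·(37 - 57) - 1 ≡ 27. → (57, 27)
4P: (57, 27) + (47, 66). λ = (66 - 27)/(47 - 57) ≡ 39/69 mod 79. 69⁻¹ ≡ 71 (mod 79), so λ ≡ 4.
  x = λ² - 57 - 47 = 16 - 104 ≡ 70; y = λ·(57 - 70) - 27 ≡ 0. → (70, 0)
5P: (70, 0) + (47, 66). λ = (66 - 0)/(47 - 70) ≡ 66/56 mod 79. 56⁻¹ ≡ 24 (mod 79) since 56·24 = 1344 ≡ 1, so λ ≡ 4.
  x = λ² - 70 - 47 = 16 - 117 ≡ 57; y = λ·(70 - 57) - 0 ≡ 52. → (57, 52)
6P: (57, 52) + (47, 66). λ = (66 - 52)/(47 - 57) ≡ 14/69 mod 79. 69⁻¹ ≡ 71 (mod 79), so λ ≡ 46.
  x = λ² - 57 - 47 = 2116 - 104 ≡ 37; y = λ·(57 - 37) - 52 ≡ 78. → (37, 78)
7P: (37, 78) + (47, 66). λ = (66 - 78)/(47 - 37) ≡ 67/10 mod 79. 10⁻¹ ≡ 8 (mod 79), so λ ≡ 62.
  x = λ² - 37 - 47 = 3844 - 84 ≡ 47; y = λ·(37 - 47) - 78 ≡ 13. → (47, 13)
8P: (47, 13) + (47, 66): same x and y₁ ≡ -y₂, so the sum is 𝒪.
8P = 𝒪, so the order is 8.

8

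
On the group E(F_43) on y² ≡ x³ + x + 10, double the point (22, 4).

tangent at (22, 4): λ = (3·22² + 1)/(2·4) ≡ 34/8. 8⁻¹ ≡ 27 (mod 43) since 8·27 = 216 ≡ 1, so λ ≡ 34·27 ≡ 15.
  x = λ² - 22 - 22 = 225 - 44 ≡ 9; y = λ·(22 - 9) - 4 ≡ 19. → (9, 19)

(9, 19)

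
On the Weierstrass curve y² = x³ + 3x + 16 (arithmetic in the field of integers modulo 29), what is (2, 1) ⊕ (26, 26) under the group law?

(2, 1) + (26, 26). λ = (26 - 1)/(26 - 2) ≡ 25/24 mod 29. 24⁻¹ ≡ 23 (mod 29), so λ ≡ 24.
  x = λ² - 2 - 26 = 576 - 28 ≡ 26; y = λ·(2 - 26) - 1 ≡ 3. → (26, 3)

(26, 3)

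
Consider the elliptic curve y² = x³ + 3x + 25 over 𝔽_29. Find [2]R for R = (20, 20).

(5, 7)

tangent at (20, 20): λ = (3·20² + 3)/(2·20) ≡ 14/11. 11⁻¹ ≡ 8 (mod 29) since 11·8 = 88 ≡ 1, so λ ≡ 14·8 ≡ 25.
  x = λ² - 20 - 20 = 625 - 40 ≡ 5; y = λ·(20 - 5) - 20 ≡ 7. → (5, 7)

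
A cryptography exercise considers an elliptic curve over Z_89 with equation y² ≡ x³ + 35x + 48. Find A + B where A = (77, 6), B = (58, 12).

(68, 38)

(77, 6) + (58, 12). λ = (12 - 6)/(58 - 77) ≡ 6/70 mod 89. 70⁻¹ ≡ 14 (mod 89) since 70·14 = 980 ≡ 1, so λ ≡ 84.
  x = λ² - 77 - 58 = 7056 - 135 ≡ 68; y = λ·(77 - 68) - 6 ≡ 38. → (68, 38)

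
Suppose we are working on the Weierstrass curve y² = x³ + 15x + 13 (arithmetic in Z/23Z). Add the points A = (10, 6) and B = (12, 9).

(9, 7)

(10, 6) + (12, 9). λ = (9 - 6)/(12 - 10) ≡ 3/2 mod 23. 2⁻¹ ≡ 12 (mod 23), so λ ≡ 13.
  x = λ² - 10 - 12 = 169 - 22 ≡ 9; y = λ·(10 - 9) - 6 ≡ 7. → (9, 7)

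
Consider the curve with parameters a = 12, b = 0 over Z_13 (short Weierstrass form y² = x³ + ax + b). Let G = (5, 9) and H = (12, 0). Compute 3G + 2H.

First 3G:
Repeated addition: build up to 3G.
2G: tangent at (5, 9): λ = (3·5² + 12)/(2·9) ≡ 9/5. 5⁻¹ ≡ 8 (mod 13) since 5·8 = 40 ≡ 1, so λ ≡ 9·8 ≡ 7.
  x = λ² - 5 - 5 = 49 - 10 ≡ 0; y = λ·(5 - 0) - 9 ≡ 0. → (0, 0)
3G: (0, 0) + (5, 9). λ = (9 - 0)/(5 - 0) ≡ 9/5 mod 13. 5⁻¹ ≡ 8 (mod 13), so λ ≡ 7.
  x = λ² - 0 - 5 = 49 - 5 ≡ 5; y = λ·(0 - 5) - 0 ≡ 4. → (5, 4)
3G = (5, 4).
Next 2H:
Repeated addition: build up to 2H.
2H: (12, 0) + (12, 0): same x and y₁ ≡ -y₂, so the sum is 𝒪.
2H = 𝒪.
Finally 3G + 2H:
(5, 4) + 𝒪 = (5, 4) (identity).

(5, 4)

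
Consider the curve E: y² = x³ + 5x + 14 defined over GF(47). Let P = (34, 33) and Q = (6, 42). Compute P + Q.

(34, 33) + (6, 42). λ = (42 - 33)/(6 - 34) ≡ 9/19 mod 47. 19⁻¹ ≡ 5 (mod 47), so λ ≡ 45.
  x = λ² - 34 - 6 = 2025 - 40 ≡ 11; y = λ·(34 - 11) - 33 ≡ 15. → (11, 15)

(11, 15)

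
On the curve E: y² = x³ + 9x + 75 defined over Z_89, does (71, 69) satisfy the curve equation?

y² = 69² ≡ 44; x³ + 9x + 75 = 358625 ≡ 44 (mod 89). 44 = 44.

yes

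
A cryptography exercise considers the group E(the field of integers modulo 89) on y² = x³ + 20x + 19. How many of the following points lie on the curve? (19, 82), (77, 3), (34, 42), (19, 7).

(19, 82): 82² ≡ 49, rhs ≡ 49 → on.
(77, 3): 3² ≡ 9, rhs ≡ 9 → on.
(34, 42): 42² ≡ 73, rhs ≡ 42 → off.
(19, 7): 7² ≡ 49, rhs ≡ 49 → on.

3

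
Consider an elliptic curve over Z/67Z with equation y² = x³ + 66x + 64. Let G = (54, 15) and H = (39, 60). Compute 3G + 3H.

First 3G:
Repeated addition: build up to 3G.
2G: tangent at (54, 15): λ = (3·54² + 66)/(2·15) ≡ 37/30. 30⁻¹ ≡ 38 (mod 67), so λ ≡ 37·38 ≡ 66.
  x = λ² - 54 - 54 = 4356 - 108 ≡ 27; y = λ·(54 - 27) - 15 ≡ 25. → (27, 25)
3G: (27, 25) + (54, 15). λ = (15 - 25)/(54 - 27) ≡ 57/27 mod 67. 27⁻¹ ≡ 5 (mod 67) since 27·5 = 135 ≡ 1, so λ ≡ 17.
  x = λ² - 27 - 54 = 289 - 81 ≡ 7; y = λ·(27 - 7) - 25 ≡ 47. → (7, 47)
3G = (7, 47).
Next 3H:
Repeated addition: build up to 3H.
2H: tangent at (39, 60): λ = (3·39² + 66)/(2·60) ≡ 6/53. 53⁻¹ ≡ 43 (mod 67), so λ ≡ 6·43 ≡ 57.
  x = λ² - 39 - 39 = 3249 - 78 ≡ 22; y = λ·(39 - 22) - 60 ≡ 38. → (22, 38)
3H: (22, 38) + (39, 60). λ = (60 - 38)/(39 - 22) ≡ 22/17 mod 67. 17⁻¹ ≡ 4 (mod 67) since 17·4 = 68 ≡ 1, so λ ≡ 21.
  x = λ² - 22 - 39 = 441 - 61 ≡ 45; y = λ·(22 - 45) - 38 ≡ 15. → (45, 15)
3H = (45, 15).
Finally 3G + 3H:
(7, 47) + (45, 15). λ = (15 - 47)/(45 - 7) ≡ 35/38 mod 67. 38⁻¹ ≡ 30 (mod 67), so λ ≡ 45.
  x = λ² - 7 - 45 = 2025 - 52 ≡ 30; y = λ·(7 - 30) - 47 ≡ 57. → (30, 57)

(30, 57)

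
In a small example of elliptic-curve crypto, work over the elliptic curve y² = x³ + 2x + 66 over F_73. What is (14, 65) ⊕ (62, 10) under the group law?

(14, 65) + (62, 10). λ = (10 - 65)/(62 - 14) ≡ 18/48 mod 73. 48⁻¹ ≡ 35 (mod 73), so λ ≡ 46.
  x = λ² - 14 - 62 = 2116 - 76 ≡ 69; y = λ·(14 - 69) - 65 ≡ 33. → (69, 33)

(69, 33)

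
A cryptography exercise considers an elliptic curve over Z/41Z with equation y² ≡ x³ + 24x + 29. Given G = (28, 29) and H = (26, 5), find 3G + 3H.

First 3G:
Repeated addition: build up to 3G.
2G: tangent at (28, 29): λ = (3·28² + 24)/(2·29) ≡ 39/17. 17⁻¹ ≡ 29 (mod 41), so λ ≡ 39·29 ≡ 24.
  x = λ² - 28 - 28 = 576 - 56 ≡ 28; y = λ·(28 - 28) - 29 ≡ 12. → (28, 12)
3G: (28, 12) + (28, 29): same x and y₁ ≡ -y₂, so the sum is the point at infinity.
3G = the point at infinity.
Next 3H:
Repeated addition: build up to 3H.
2H: tangent at (26, 5): λ = (3·26² + 24)/(2·5) ≡ 2/10. 10⁻¹ ≡ 37 (mod 41), so λ ≡ 2·37 ≡ 33.
  x = λ² - 26 - 26 = 1089 - 52 ≡ 12; y = λ·(26 - 12) - 5 ≡ 6. → (12, 6)
3H: (12, 6) + (26, 5). λ = (5 - 6)/(26 - 12) ≡ 40/14 mod 41. 14⁻¹ ≡ 3 (mod 41) since 14·3 = 42 ≡ 1, so λ ≡ 38.
  x = λ² - 12 - 26 = 1444 - 38 ≡ 12; y = λ·(12 - 12) - 6 ≡ 35. → (12, 35)
3H = (12, 35).
Finally 3G + 3H:
the point at infinity + (12, 35) = (12, 35) (identity).

(12, 35)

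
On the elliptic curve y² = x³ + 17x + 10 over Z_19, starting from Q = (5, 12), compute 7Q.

Double-and-add on 7 = (111)₂. Start with Q = (5, 12) for the leading 1-bit.
double: tangent at (5, 12): λ = (3·5² + 17)/(2·12) ≡ 16/5. 5⁻¹ ≡ 4 (mod 19), so λ ≡ 16·4 ≡ 7.
  x = λ² - 5 - 5 = 49 - 10 ≡ 1; y = λ·(5 - 1) - 12 ≡ 16. → (1, 16)
add Q: (1, 16) + (5, 12). λ = (12 - 16)/(5 - 1) ≡ 15/4 mod 19. 4⁻¹ ≡ 5 (mod 19), so λ ≡ 18.
  x = λ² - 1 - 5 = 324 - 6 ≡ 14; y = λ·(1 - 14) - 16 ≡ 16. → (14, 16)
double: tangent at (14, 16): λ = (3·14² + 17)/(2·16) ≡ 16/13. 13⁻¹ ≡ 3 (mod 19) since 13·3 = 39 ≡ 1, so λ ≡ 16·3 ≡ 10.
  x = λ² - 14 - 14 = 100 - 28 ≡ 15; y = λ·(14 - 15) - 16 ≡ 12. → (15, 12)
add Q: (15, 12) + (5, 12). λ = (12 - 12)/(5 - 15) ≡ 0/9 mod 19. 9⁻¹ ≡ 17 (mod 19) since 9·17 = 153 ≡ 1, so λ ≡ 0.
  x = λ² - 15 - 5 = 0 - 20 ≡ 18; y = λ·(15 - 18) - 12 ≡ 7. → (18, 7)

(18, 7)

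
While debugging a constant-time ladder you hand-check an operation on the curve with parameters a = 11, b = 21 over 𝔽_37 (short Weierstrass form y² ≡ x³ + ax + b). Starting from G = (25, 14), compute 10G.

Repeated addition: build up to 10G.
2G: tangent at (25, 14): λ = (3·25² + 11)/(2·14) ≡ 36/28. 28⁻¹ ≡ 4 (mod 37), so λ ≡ 36·4 ≡ 33.
  x = λ² - 25 - 25 = 1089 - 50 ≡ 3; y = λ·(25 - 3) - 14 ≡ 9. → (3, 9)
3G: (3, 9) + (25, 14). λ = (14 - 9)/(25 - 3) ≡ 5/22 mod 37. 22⁻¹ ≡ 32 (mod 37) since 22·32 = 704 ≡ 1, so λ ≡ 12.
  x = λ² - 3 - 25 = 144 - 28 ≡ 5; y = λ·(3 - 5) - 9 ≡ 4. → (5, 4)
4G: (5, 4) + (25, 14). λ = (14 - 4)/(25 - 5) ≡ 10/20 mod 37. 20⁻¹ ≡ 13 (mod 37), so λ ≡ 19.
  x = λ² - 5 - 25 = 361 - 30 ≡ 35; y = λ·(5 - 35) - 4 ≡ 18. → (35, 18)
5G: (35, 18) + (25, 14). λ = (14 - 18)/(25 - 35) ≡ 33/27 mod 37. 27⁻¹ ≡ 11 (mod 37), so λ ≡ 30.
  x = λ² - 35 - 25 = 900 - 60 ≡ 26; y = λ·(35 - 26) - 18 ≡ 30. → (26, 30)
6G: (26, 30) + (25, 14). λ = (14 - 30)/(25 - 26) ≡ 21/36 mod 37. 36⁻¹ ≡ 36 (mod 37), so λ ≡ 16.
  x = λ² - 26 - 25 = 256 - 51 ≡ 20; y = λ·(26 - 20) - 30 ≡ 29. → (20, 29)
7G: (20, 29) + (25, 14). λ = (14 - 29)/(25 - 20) ≡ 22/5 mod 37. 5⁻¹ ≡ 15 (mod 37) since 5·15 = 75 ≡ 1, so λ ≡ 34.
  x = λ² - 20 - 25 = 1156 - 45 ≡ 1; y = λ·(20 - 1) - 29 ≡ 25. → (1, 25)
8G: (1, 25) + (25, 14). λ = (14 - 25)/(25 - 1) ≡ 26/24 mod 37. 24⁻¹ ≡ 17 (mod 37), so λ ≡ 35.
  x = λ² - 1 - 25 = 1225 - 26 ≡ 15; y = λ·(1 - 15) - 25 ≡ 3. → (15, 3)
9G: (15, 3) + (25, 14). λ = (14 - 3)/(25 - 15) ≡ 11/10 mod 37. 10⁻¹ ≡ 26 (mod 37), so λ ≡ 27.
  x = λ² - 15 - 25 = 729 - 40 ≡ 23; y = λ·(15 - 23) - 3 ≡ 3. → (23, 3)
10G: (23, 3) + (25, 14). λ = (14 - 3)/(25 - 23) ≡ 11/2 mod 37. 2⁻¹ ≡ 19 (mod 37) since 2·19 = 38 ≡ 1, so λ ≡ 24.
  x = λ² - 23 - 25 = 576 - 48 ≡ 10; y = λ·(23 - 10) - 3 ≡ 13. → (10, 13)

(10, 13)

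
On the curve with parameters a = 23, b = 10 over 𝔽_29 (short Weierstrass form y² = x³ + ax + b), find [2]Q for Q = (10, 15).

tangent at (10, 15): λ = (3·10² + 23)/(2·15) ≡ 4/1. 1⁻¹ ≡ 1 (mod 29), so λ ≡ 4·1 ≡ 4.
  x = λ² - 10 - 10 = 16 - 20 ≡ 25; y = λ·(10 - 25) - 15 ≡ 12. → (25, 12)

(25, 12)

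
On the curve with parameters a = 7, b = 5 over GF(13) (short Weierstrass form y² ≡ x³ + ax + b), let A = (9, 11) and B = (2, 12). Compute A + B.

(9, 11) + (2, 12). λ = (12 - 11)/(2 - 9) ≡ 1/6 mod 13. 6⁻¹ ≡ 11 (mod 13), so λ ≡ 11.
  x = λ² - 9 - 2 = 121 - 11 ≡ 6; y = λ·(9 - 6) - 11 ≡ 9. → (6, 9)

(6, 9)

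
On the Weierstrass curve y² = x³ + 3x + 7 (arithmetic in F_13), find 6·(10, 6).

(8, 6)

Write P = (10, 6).
Double-and-add on 6 = (110)₂. Start with P = (10, 6) for the leading 1-bit.
double: tangent at (10, 6): λ = (3·10² + 3)/(2·6) ≡ 4/12. 12⁻¹ ≡ 12 (mod 13), so λ ≡ 4·12 ≡ 9.
  x = λ² - 10 - 10 = 81 - 20 ≡ 9; y = λ·(10 - 9) - 6 ≡ 3. → (9, 3)
add P: (9, 3) + (10, 6). λ = (6 - 3)/(10 - 9) ≡ 3/1 mod 13. 1⁻¹ ≡ 1 (mod 13), so λ ≡ 3.
  x = λ² - 9 - 10 = 9 - 19 ≡ 3; y = λ·(9 - 3) - 3 ≡ 2. → (3, 2)
double: tangent at (3, 2): λ = (3·3² + 3)/(2·2) ≡ 4/4. 4⁻¹ ≡ 10 (mod 13), so λ ≡ 4·10 ≡ 1.
  x = λ² - 3 - 3 = 1 - 6 ≡ 8; y = λ·(3 - 8) - 2 ≡ 6. → (8, 6)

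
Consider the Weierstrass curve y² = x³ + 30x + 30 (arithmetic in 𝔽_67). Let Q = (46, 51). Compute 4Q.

Repeated addition: build up to 4Q.
2Q: tangent at (46, 51): λ = (3·46² + 30)/(2·51) ≡ 13/35. 35⁻¹ ≡ 23 (mod 67) since 35·23 = 805 ≡ 1, so λ ≡ 13·23 ≡ 31.
  x = λ² - 46 - 46 = 961 - 92 ≡ 65; y = λ·(46 - 65) - 51 ≡ 30. → (65, 30)
3Q: (65, 30) + (46, 51). λ = (51 - 30)/(46 - 65) ≡ 21/48 mod 67. 48⁻¹ ≡ 7 (mod 67), so λ ≡ 13.
  x = λ² - 65 - 46 = 169 - 111 ≡ 58; y = λ·(65 - 58) - 30 ≡ 61. → (58, 61)
4Q: (58, 61) + (46, 51). λ = (51 - 61)/(46 - 58) ≡ 57/55 mod 67. 55⁻¹ ≡ 39 (mod 67), so λ ≡ 12.
  x = λ² - 58 - 46 = 144 - 104 ≡ 40; y = λ·(58 - 40) - 61 ≡ 21. → (40, 21)

(40, 21)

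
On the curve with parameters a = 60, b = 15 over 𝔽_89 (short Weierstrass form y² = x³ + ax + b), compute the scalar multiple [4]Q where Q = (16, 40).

(14, 22)

Double-and-add on 4 = (100)₂. Start with Q = (16, 40) for the leading 1-bit.
double: tangent at (16, 40): λ = (3·16² + 60)/(2·40) ≡ 27/80. 80⁻¹ ≡ 79 (mod 89), so λ ≡ 27·79 ≡ 86.
  x = λ² - 16 - 16 = 7396 - 32 ≡ 66; y = λ·(16 - 66) - 40 ≡ 21. → (66, 21)
double: tangent at (66, 21): λ = (3·66² + 60)/(2·21) ≡ 45/42. 42⁻¹ ≡ 53 (mod 89), so λ ≡ 45·53 ≡ 71.
  x = λ² - 66 - 66 = 5041 - 132 ≡ 14; y = λ·(66 - 14) - 21 ≡ 22. → (14, 22)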